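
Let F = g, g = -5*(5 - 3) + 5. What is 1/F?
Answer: -1/5 ≈ -0.20000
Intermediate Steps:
g = -5 (g = -5*2 + 5 = -10 + 5 = -5)
F = -5
1/F = 1/(-5) = -1/5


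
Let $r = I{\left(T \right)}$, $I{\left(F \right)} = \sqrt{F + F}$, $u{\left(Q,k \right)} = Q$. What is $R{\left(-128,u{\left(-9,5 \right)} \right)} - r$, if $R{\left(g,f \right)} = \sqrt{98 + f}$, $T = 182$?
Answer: $\sqrt{89} - 2 \sqrt{91} \approx -9.6448$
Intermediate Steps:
$I{\left(F \right)} = \sqrt{2} \sqrt{F}$ ($I{\left(F \right)} = \sqrt{2 F} = \sqrt{2} \sqrt{F}$)
$r = 2 \sqrt{91}$ ($r = \sqrt{2} \sqrt{182} = 2 \sqrt{91} \approx 19.079$)
$R{\left(-128,u{\left(-9,5 \right)} \right)} - r = \sqrt{98 - 9} - 2 \sqrt{91} = \sqrt{89} - 2 \sqrt{91}$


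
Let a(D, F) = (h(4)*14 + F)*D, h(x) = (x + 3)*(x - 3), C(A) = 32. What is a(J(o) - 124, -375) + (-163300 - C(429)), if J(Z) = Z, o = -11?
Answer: -125937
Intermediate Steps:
h(x) = (-3 + x)*(3 + x) (h(x) = (3 + x)*(-3 + x) = (-3 + x)*(3 + x))
a(D, F) = D*(98 + F) (a(D, F) = ((-9 + 4²)*14 + F)*D = ((-9 + 16)*14 + F)*D = (7*14 + F)*D = (98 + F)*D = D*(98 + F))
a(J(o) - 124, -375) + (-163300 - C(429)) = (-11 - 124)*(98 - 375) + (-163300 - 1*32) = -135*(-277) + (-163300 - 32) = 37395 - 163332 = -125937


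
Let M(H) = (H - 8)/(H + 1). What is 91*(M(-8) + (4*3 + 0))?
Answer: 1300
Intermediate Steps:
M(H) = (-8 + H)/(1 + H)
91*(M(-8) + (4*3 + 0)) = 91*((-8 - 8)/(1 - 8) + (4*3 + 0)) = 91*(-16/(-7) + (12 + 0)) = 91*(-⅐*(-16) + 12) = 91*(16/7 + 12) = 91*(100/7) = 1300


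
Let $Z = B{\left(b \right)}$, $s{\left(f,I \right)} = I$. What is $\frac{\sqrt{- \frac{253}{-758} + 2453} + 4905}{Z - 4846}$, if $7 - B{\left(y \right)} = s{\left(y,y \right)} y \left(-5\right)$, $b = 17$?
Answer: $- \frac{4905}{3394} - \frac{\sqrt{1409597266}}{2572652} \approx -1.4598$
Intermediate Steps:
$B{\left(y \right)} = 7 + 5 y^{2}$ ($B{\left(y \right)} = 7 - y y \left(-5\right) = 7 - y^{2} \left(-5\right) = 7 - - 5 y^{2} = 7 + 5 y^{2}$)
$Z = 1452$ ($Z = 7 + 5 \cdot 17^{2} = 7 + 5 \cdot 289 = 7 + 1445 = 1452$)
$\frac{\sqrt{- \frac{253}{-758} + 2453} + 4905}{Z - 4846} = \frac{\sqrt{- \frac{253}{-758} + 2453} + 4905}{1452 - 4846} = \frac{\sqrt{\left(-253\right) \left(- \frac{1}{758}\right) + 2453} + 4905}{1452 - 4846} = \frac{\sqrt{\frac{253}{758} + 2453} + 4905}{1452 - 4846} = \frac{\sqrt{\frac{1859627}{758}} + 4905}{-3394} = \left(\frac{\sqrt{1409597266}}{758} + 4905\right) \left(- \frac{1}{3394}\right) = \left(4905 + \frac{\sqrt{1409597266}}{758}\right) \left(- \frac{1}{3394}\right) = - \frac{4905}{3394} - \frac{\sqrt{1409597266}}{2572652}$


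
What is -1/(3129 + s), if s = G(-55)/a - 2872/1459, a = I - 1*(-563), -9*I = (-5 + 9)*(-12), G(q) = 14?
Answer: -2487595/7778849273 ≈ -0.00031979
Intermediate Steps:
I = 16/3 (I = -(-5 + 9)*(-12)/9 = -4*(-12)/9 = -⅑*(-48) = 16/3 ≈ 5.3333)
a = 1705/3 (a = 16/3 - 1*(-563) = 16/3 + 563 = 1705/3 ≈ 568.33)
s = -4835482/2487595 (s = 14/(1705/3) - 2872/1459 = 14*(3/1705) - 2872*1/1459 = 42/1705 - 2872/1459 = -4835482/2487595 ≈ -1.9438)
-1/(3129 + s) = -1/(3129 - 4835482/2487595) = -1/(7778849273/2487595) = (2487595/7778849273)*(-1) = -2487595/7778849273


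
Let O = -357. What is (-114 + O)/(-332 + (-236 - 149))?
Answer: 157/239 ≈ 0.65690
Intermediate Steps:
(-114 + O)/(-332 + (-236 - 149)) = (-114 - 357)/(-332 + (-236 - 149)) = -471/(-332 - 385) = -471/(-717) = -471*(-1/717) = 157/239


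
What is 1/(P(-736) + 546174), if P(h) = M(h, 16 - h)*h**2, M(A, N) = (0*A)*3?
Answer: 1/546174 ≈ 1.8309e-6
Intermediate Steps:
M(A, N) = 0 (M(A, N) = 0*3 = 0)
P(h) = 0 (P(h) = 0*h**2 = 0)
1/(P(-736) + 546174) = 1/(0 + 546174) = 1/546174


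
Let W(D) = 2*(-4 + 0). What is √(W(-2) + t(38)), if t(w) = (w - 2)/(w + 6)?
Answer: I*√869/11 ≈ 2.6799*I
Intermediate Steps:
W(D) = -8 (W(D) = 2*(-4) = -8)
t(w) = (-2 + w)/(6 + w)
√(W(-2) + t(38)) = √(-8 + (-2 + 38)/(6 + 38)) = √(-8 + 36/44) = √(-8 + (1/44)*36) = √(-8 + 9/11) = √(-79/11) = I*√869/11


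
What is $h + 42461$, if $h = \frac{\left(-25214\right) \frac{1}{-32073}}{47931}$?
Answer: $\frac{65274911605157}{1537290963} \approx 42461.0$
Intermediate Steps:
$h = \frac{25214}{1537290963}$ ($h = \left(-25214\right) \left(- \frac{1}{32073}\right) \frac{1}{47931} = \frac{25214}{32073} \cdot \frac{1}{47931} = \frac{25214}{1537290963} \approx 1.6402 \cdot 10^{-5}$)
$h + 42461 = \frac{25214}{1537290963} + 42461 = \frac{65274911605157}{1537290963}$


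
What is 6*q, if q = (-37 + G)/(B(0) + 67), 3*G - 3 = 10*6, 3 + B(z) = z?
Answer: -3/2 ≈ -1.5000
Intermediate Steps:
B(z) = -3 + z
G = 21 (G = 1 + (10*6)/3 = 1 + (⅓)*60 = 1 + 20 = 21)
q = -¼ (q = (-37 + 21)/((-3 + 0) + 67) = -16/(-3 + 67) = -16/64 = -16*1/64 = -¼ ≈ -0.25000)
6*q = 6*(-¼) = -3/2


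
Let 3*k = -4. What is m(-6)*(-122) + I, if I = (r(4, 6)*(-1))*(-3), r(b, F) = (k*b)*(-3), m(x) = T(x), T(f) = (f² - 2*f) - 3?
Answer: -5442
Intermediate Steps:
T(f) = -3 + f² - 2*f
k = -4/3 (k = (⅓)*(-4) = -4/3 ≈ -1.3333)
m(x) = -3 + x² - 2*x
r(b, F) = 4*b (r(b, F) = -4*b/3*(-3) = 4*b)
I = 48 (I = ((4*4)*(-1))*(-3) = (16*(-1))*(-3) = -16*(-3) = 48)
m(-6)*(-122) + I = (-3 + (-6)² - 2*(-6))*(-122) + 48 = (-3 + 36 + 12)*(-122) + 48 = 45*(-122) + 48 = -5490 + 48 = -5442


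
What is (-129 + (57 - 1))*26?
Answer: -1898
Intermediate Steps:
(-129 + (57 - 1))*26 = (-129 + 56)*26 = -73*26 = -1898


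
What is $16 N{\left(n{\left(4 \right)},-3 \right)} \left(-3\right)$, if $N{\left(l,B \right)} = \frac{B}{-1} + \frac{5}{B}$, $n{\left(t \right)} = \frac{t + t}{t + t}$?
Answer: $-64$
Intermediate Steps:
$n{\left(t \right)} = 1$ ($n{\left(t \right)} = \frac{2 t}{2 t} = 2 t \frac{1}{2 t} = 1$)
$N{\left(l,B \right)} = - B + \frac{5}{B}$ ($N{\left(l,B \right)} = B \left(-1\right) + \frac{5}{B} = - B + \frac{5}{B}$)
$16 N{\left(n{\left(4 \right)},-3 \right)} \left(-3\right) = 16 \left(\left(-1\right) \left(-3\right) + \frac{5}{-3}\right) \left(-3\right) = 16 \left(3 + 5 \left(- \frac{1}{3}\right)\right) \left(-3\right) = 16 \left(3 - \frac{5}{3}\right) \left(-3\right) = 16 \cdot \frac{4}{3} \left(-3\right) = \frac{64}{3} \left(-3\right) = -64$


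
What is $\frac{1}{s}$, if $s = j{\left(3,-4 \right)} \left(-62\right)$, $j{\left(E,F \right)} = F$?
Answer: $\frac{1}{248} \approx 0.0040323$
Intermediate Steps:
$s = 248$ ($s = \left(-4\right) \left(-62\right) = 248$)
$\frac{1}{s} = \frac{1}{248}$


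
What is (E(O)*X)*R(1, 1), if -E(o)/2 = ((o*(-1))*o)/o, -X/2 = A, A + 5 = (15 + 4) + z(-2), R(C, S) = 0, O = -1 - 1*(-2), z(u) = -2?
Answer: 0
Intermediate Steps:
O = 1 (O = -1 + 2 = 1)
A = 12 (A = -5 + ((15 + 4) - 2) = -5 + (19 - 2) = -5 + 17 = 12)
X = -24 (X = -2*12 = -24)
E(o) = 2*o (E(o) = -2*(o*(-1))*o/o = -2*(-o)*o/o = -2*(-o**2)/o = -(-2)*o = 2*o)
(E(O)*X)*R(1, 1) = ((2*1)*(-24))*0 = (2*(-24))*0 = -48*0 = 0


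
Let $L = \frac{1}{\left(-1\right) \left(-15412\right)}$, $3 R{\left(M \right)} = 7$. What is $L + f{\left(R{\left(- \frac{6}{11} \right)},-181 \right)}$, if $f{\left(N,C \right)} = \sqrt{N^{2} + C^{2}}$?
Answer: $\frac{1}{15412} + \frac{\sqrt{294898}}{3} \approx 181.02$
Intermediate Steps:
$R{\left(M \right)} = \frac{7}{3}$ ($R{\left(M \right)} = \frac{1}{3} \cdot 7 = \frac{7}{3}$)
$f{\left(N,C \right)} = \sqrt{C^{2} + N^{2}}$
$L = \frac{1}{15412} \approx 6.4885 \cdot 10^{-5}$
$L + f{\left(R{\left(- \frac{6}{11} \right)},-181 \right)} = \frac{1}{15412} + \sqrt{\left(-181\right)^{2} + \left(\frac{7}{3}\right)^{2}} = \frac{1}{15412} + \sqrt{32761 + \frac{49}{9}} = \frac{1}{15412} + \sqrt{\frac{294898}{9}} = \frac{1}{15412} + \frac{\sqrt{294898}}{3}$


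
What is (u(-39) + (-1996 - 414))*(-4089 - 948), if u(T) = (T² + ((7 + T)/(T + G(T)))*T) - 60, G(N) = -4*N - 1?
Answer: 137051733/29 ≈ 4.7259e+6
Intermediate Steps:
G(N) = -1 - 4*N
u(T) = -60 + T² + T*(7 + T)/(-1 - 3*T) (u(T) = (T² + ((7 + T)/(T + (-1 - 4*T)))*T) - 60 = (T² + ((7 + T)/(-1 - 3*T))*T) - 60 = (T² + T*(7 + T)/(-1 - 3*T)) - 60 = -60 + T² + T*(7 + T)/(-1 - 3*T))
(u(-39) + (-1996 - 414))*(-4089 - 948) = ((-60 - 187*(-39) + 3*(-39)³)/(1 + 3*(-39)) + (-1996 - 414))*(-4089 - 948) = ((-60 + 7293 + 3*(-59319))/(1 - 117) - 2410)*(-5037) = ((-60 + 7293 - 177957)/(-116) - 2410)*(-5037) = (-1/116*(-170724) - 2410)*(-5037) = (42681/29 - 2410)*(-5037) = -27209/29*(-5037) = 137051733/29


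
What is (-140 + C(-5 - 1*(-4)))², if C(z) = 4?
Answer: 18496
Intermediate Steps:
(-140 + C(-5 - 1*(-4)))² = (-140 + 4)² = (-136)² = 18496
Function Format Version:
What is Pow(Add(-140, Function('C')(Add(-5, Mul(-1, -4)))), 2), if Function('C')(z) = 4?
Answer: 18496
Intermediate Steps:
Pow(Add(-140, Function('C')(Add(-5, Mul(-1, -4)))), 2) = Pow(Add(-140, 4), 2) = Pow(-136, 2) = 18496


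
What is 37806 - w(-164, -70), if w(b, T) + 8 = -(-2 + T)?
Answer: 37742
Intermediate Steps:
w(b, T) = -6 - T (w(b, T) = -8 - (-2 + T) = -8 + (2 - T) = -6 - T)
37806 - w(-164, -70) = 37806 - (-6 - 1*(-70)) = 37806 - (-6 + 70) = 37806 - 1*64 = 37806 - 64 = 37742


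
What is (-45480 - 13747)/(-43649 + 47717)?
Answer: -59227/4068 ≈ -14.559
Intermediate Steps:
(-45480 - 13747)/(-43649 + 47717) = -59227/4068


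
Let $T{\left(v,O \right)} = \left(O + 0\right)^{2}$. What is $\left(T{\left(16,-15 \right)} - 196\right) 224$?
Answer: $6496$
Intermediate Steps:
$T{\left(v,O \right)} = O^{2}$
$\left(T{\left(16,-15 \right)} - 196\right) 224 = \left(\left(-15\right)^{2} - 196\right) 224 = \left(225 - 196\right) 224 = 29 \cdot 224 = 6496$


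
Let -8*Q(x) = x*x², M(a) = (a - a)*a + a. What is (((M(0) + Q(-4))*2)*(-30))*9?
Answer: -4320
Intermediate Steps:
M(a) = a (M(a) = 0*a + a = 0 + a = a)
Q(x) = -x³/8 (Q(x) = -x*x²/8 = -x³/8)
(((M(0) + Q(-4))*2)*(-30))*9 = (((0 - ⅛*(-4)³)*2)*(-30))*9 = (((0 - ⅛*(-64))*2)*(-30))*9 = (((0 + 8)*2)*(-30))*9 = ((8*2)*(-30))*9 = (16*(-30))*9 = -480*9 = -4320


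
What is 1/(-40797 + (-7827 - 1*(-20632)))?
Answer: -1/27992 ≈ -3.5724e-5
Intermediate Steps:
1/(-40797 + (-7827 - 1*(-20632))) = 1/(-40797 + (-7827 + 20632)) = 1/(-40797 + 12805) = 1/(-27992) = -1/27992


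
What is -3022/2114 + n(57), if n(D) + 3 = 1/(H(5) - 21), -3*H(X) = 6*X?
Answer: -146199/32767 ≈ -4.4618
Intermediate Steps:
H(X) = -2*X
n(D) = -94/31 (n(D) = -3 + 1/(-2*5 - 21) = -3 + 1/(-10 - 21) = -3 + 1/(-31) = -3 - 1/31 = -94/31)
-3022/2114 + n(57) = -3022/2114 - 94/31 = -3022*1/2114 - 94/31 = -1511/1057 - 94/31 = -146199/32767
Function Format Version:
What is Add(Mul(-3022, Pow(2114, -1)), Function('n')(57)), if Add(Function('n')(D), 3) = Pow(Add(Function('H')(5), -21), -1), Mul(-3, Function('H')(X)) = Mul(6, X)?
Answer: Rational(-146199, 32767) ≈ -4.4618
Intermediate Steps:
Function('H')(X) = Mul(-2, X) (Function('H')(X) = Mul(Rational(-1, 3), Mul(6, X)) = Mul(-2, X))
Function('n')(D) = Rational(-94, 31) (Function('n')(D) = Add(-3, Pow(Add(Mul(-2, 5), -21), -1)) = Add(-3, Pow(Add(-10, -21), -1)) = Add(-3, Pow(-31, -1)) = Add(-3, Rational(-1, 31)) = Rational(-94, 31))
Add(Mul(-3022, Pow(2114, -1)), Function('n')(57)) = Add(Mul(-3022, Pow(2114, -1)), Rational(-94, 31)) = Add(Mul(-3022, Rational(1, 2114)), Rational(-94, 31)) = Add(Rational(-1511, 1057), Rational(-94, 31)) = Rational(-146199, 32767)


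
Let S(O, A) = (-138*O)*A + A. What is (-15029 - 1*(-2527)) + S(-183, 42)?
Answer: 1048208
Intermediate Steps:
S(O, A) = A - 138*A*O (S(O, A) = -138*A*O + A = A - 138*A*O)
(-15029 - 1*(-2527)) + S(-183, 42) = (-15029 - 1*(-2527)) + 42*(1 - 138*(-183)) = (-15029 + 2527) + 42*(1 + 25254) = -12502 + 42*25255 = -12502 + 1060710 = 1048208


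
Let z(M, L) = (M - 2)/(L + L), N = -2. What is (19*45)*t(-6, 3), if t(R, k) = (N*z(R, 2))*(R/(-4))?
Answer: 5130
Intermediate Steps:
z(M, L) = (-2 + M)/(2*L) (z(M, L) = (-2 + M)/((2*L)) = (-2 + M)*(1/(2*L)) = (-2 + M)/(2*L))
t(R, k) = -R*(1 - R/2)/4 (t(R, k) = (-(-2 + R)/2)*(R/(-4)) = (-(-2 + R)/2)*(R*(-¼)) = (-2*(-½ + R/4))*(-R/4) = (1 - R/2)*(-R/4) = -R*(1 - R/2)/4)
(19*45)*t(-6, 3) = (19*45)*((⅛)*(-6)*(-2 - 6)) = 855*((⅛)*(-6)*(-8)) = 855*6 = 5130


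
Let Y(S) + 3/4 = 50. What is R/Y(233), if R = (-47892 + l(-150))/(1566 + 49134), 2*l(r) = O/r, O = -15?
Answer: -957839/49939500 ≈ -0.019180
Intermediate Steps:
l(r) = -15/(2*r) (l(r) = (-15/r)/2 = -15/(2*r))
R = -957839/1014000 (R = (-47892 - 15/2/(-150))/(1566 + 49134) = (-47892 - 15/2*(-1/150))/50700 = (-47892 + 1/20)*(1/50700) = -957839/20*1/50700 = -957839/1014000 ≈ -0.94461)
Y(S) = 197/4 (Y(S) = -¾ + 50 = 197/4)
R/Y(233) = -957839/(1014000*197/4) = -957839/1014000*4/197 = -957839/49939500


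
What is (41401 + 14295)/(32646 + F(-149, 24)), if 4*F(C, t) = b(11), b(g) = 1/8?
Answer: 1782272/1044673 ≈ 1.7061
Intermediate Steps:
b(g) = 1/8
F(C, t) = 1/32 (F(C, t) = (1/4)*(1/8) = 1/32)
(41401 + 14295)/(32646 + F(-149, 24)) = (41401 + 14295)/(32646 + 1/32) = 55696/(1044673/32) = 55696*(32/1044673) = 1782272/1044673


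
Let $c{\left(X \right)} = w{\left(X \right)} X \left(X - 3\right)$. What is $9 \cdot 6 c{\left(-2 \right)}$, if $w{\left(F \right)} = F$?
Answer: $-1080$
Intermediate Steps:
$c{\left(X \right)} = X^{2} \left(-3 + X\right)$ ($c{\left(X \right)} = X X \left(X - 3\right) = X^{2} \left(-3 + X\right)$)
$9 \cdot 6 c{\left(-2 \right)} = 9 \cdot 6 \left(-2\right)^{2} \left(-3 - 2\right) = 54 \cdot 4 \left(-5\right) = 54 \left(-20\right) = -1080$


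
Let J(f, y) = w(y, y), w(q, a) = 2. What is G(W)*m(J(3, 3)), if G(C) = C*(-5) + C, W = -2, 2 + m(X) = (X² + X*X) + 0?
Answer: 48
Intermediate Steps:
J(f, y) = 2
m(X) = -2 + 2*X² (m(X) = -2 + ((X² + X*X) + 0) = -2 + ((X² + X²) + 0) = -2 + (2*X² + 0) = -2 + 2*X²)
G(C) = -4*C (G(C) = -5*C + C = -4*C)
G(W)*m(J(3, 3)) = (-4*(-2))*(-2 + 2*2²) = 8*(-2 + 2*4) = 8*(-2 + 8) = 8*6 = 48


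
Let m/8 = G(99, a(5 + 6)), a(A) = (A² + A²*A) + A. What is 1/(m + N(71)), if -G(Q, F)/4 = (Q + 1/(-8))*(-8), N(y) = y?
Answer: 1/25383 ≈ 3.9396e-5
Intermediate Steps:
a(A) = A + A² + A³ (a(A) = (A² + A³) + A = A + A² + A³)
G(Q, F) = -4 + 32*Q (G(Q, F) = -4*(Q + 1/(-8))*(-8) = -4*(Q - ⅛)*(-8) = -4*(-⅛ + Q)*(-8) = -4*(1 - 8*Q) = -4 + 32*Q)
m = 25312 (m = 8*(-4 + 32*99) = 8*(-4 + 3168) = 8*3164 = 25312)
1/(m + N(71)) = 1/(25312 + 71) = 1/25383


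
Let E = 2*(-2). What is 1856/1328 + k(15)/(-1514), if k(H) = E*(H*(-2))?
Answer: 82832/62831 ≈ 1.3183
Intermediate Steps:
E = -4
k(H) = 8*H (k(H) = -4*H*(-2) = -(-8)*H = 8*H)
1856/1328 + k(15)/(-1514) = 1856/1328 + (8*15)/(-1514) = 1856*(1/1328) + 120*(-1/1514) = 116/83 - 60/757 = 82832/62831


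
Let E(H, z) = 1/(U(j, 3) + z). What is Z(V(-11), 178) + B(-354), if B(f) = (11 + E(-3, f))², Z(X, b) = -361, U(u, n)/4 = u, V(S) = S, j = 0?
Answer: -30083627/125316 ≈ -240.06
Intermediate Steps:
U(u, n) = 4*u
E(H, z) = 1/z (E(H, z) = 1/(4*0 + z) = 1/(0 + z) = 1/z)
B(f) = (11 + 1/f)²
Z(V(-11), 178) + B(-354) = -361 + (1 + 11*(-354))²/(-354)² = -361 + (1 - 3894)²/125316 = -361 + (1/125316)*(-3893)² = -361 + (1/125316)*15155449 = -361 + 15155449/125316 = -30083627/125316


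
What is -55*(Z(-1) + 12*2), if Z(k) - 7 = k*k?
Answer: -1760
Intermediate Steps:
Z(k) = 7 + k² (Z(k) = 7 + k*k = 7 + k²)
-55*(Z(-1) + 12*2) = -55*((7 + (-1)²) + 12*2) = -55*((7 + 1) + 24) = -55*(8 + 24) = -55*32 = -1760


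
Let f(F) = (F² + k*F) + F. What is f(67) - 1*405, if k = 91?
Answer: 10248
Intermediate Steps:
f(F) = F² + 92*F (f(F) = (F² + 91*F) + F = F² + 92*F)
f(67) - 1*405 = 67*(92 + 67) - 1*405 = 67*159 - 405 = 10653 - 405 = 10248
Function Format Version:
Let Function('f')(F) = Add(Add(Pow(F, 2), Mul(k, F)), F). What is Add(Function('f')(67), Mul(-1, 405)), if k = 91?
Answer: 10248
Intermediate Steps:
Function('f')(F) = Add(Pow(F, 2), Mul(92, F)) (Function('f')(F) = Add(Add(Pow(F, 2), Mul(91, F)), F) = Add(Pow(F, 2), Mul(92, F)))
Add(Function('f')(67), Mul(-1, 405)) = Add(Mul(67, Add(92, 67)), Mul(-1, 405)) = Add(Mul(67, 159), -405) = Add(10653, -405) = 10248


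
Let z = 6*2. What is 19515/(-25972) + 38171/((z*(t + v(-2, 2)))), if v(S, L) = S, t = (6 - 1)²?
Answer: 61624442/448017 ≈ 137.55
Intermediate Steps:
z = 12
t = 25 (t = 5² = 25)
19515/(-25972) + 38171/((z*(t + v(-2, 2)))) = 19515/(-25972) + 38171/((12*(25 - 2))) = 19515*(-1/25972) + 38171/((12*23)) = -19515/25972 + 38171/276 = 61624442/448017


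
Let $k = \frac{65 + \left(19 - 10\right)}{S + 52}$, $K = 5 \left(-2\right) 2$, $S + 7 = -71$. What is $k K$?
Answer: $\frac{740}{13} \approx 56.923$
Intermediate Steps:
$S = -78$ ($S = -7 - 71 = -78$)
$K = -20$ ($K = \left(-10\right) 2 = -20$)
$k = - \frac{37}{13}$ ($k = \frac{65 + \left(19 - 10\right)}{-78 + 52} = \frac{65 + \left(19 - 10\right)}{-26} = \left(65 + 9\right) \left(- \frac{1}{26}\right) = 74 \left(- \frac{1}{26}\right) = - \frac{37}{13} \approx -2.8462$)
$k K = \left(- \frac{37}{13}\right) \left(-20\right) = \frac{740}{13}$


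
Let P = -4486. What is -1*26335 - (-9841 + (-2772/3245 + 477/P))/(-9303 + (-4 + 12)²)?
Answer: -322000941904407/12226615430 ≈ -26336.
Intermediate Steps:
-1*26335 - (-9841 + (-2772/3245 + 477/P))/(-9303 + (-4 + 12)²) = -1*26335 - (-9841 + (-2772/3245 + 477/(-4486)))/(-9303 + (-4 + 12)²) = -26335 - (-9841 + (-2772*1/3245 + 477*(-1/4486)))/(-9303 + 8²) = -26335 - (-9841 + (-252/295 - 477/4486))/(-9303 + 64) = -26335 - (-9841 - 1271187/1323370)/(-9239) = -26335 - (-13024555357)*(-1)/(1323370*9239) = -26335 - 1*13024555357/12226615430 = -26335 - 13024555357/12226615430 = -322000941904407/12226615430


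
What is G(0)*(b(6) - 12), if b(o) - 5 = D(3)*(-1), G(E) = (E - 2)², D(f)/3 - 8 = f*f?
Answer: -232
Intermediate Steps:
D(f) = 24 + 3*f² (D(f) = 24 + 3*(f*f) = 24 + 3*f²)
G(E) = (-2 + E)²
b(o) = -46 (b(o) = 5 + (24 + 3*3²)*(-1) = 5 + (24 + 3*9)*(-1) = 5 + (24 + 27)*(-1) = 5 + 51*(-1) = 5 - 51 = -46)
G(0)*(b(6) - 12) = (-2 + 0)²*(-46 - 12) = (-2)²*(-58) = 4*(-58) = -232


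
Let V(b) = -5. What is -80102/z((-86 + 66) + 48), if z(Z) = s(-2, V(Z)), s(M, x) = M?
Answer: 40051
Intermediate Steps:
z(Z) = -2
-80102/z((-86 + 66) + 48) = -80102/(-2) = -80102*(-½) = 40051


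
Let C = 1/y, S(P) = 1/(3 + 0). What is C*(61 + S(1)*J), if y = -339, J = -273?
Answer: 10/113 ≈ 0.088496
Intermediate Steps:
S(P) = ⅓ (S(P) = 1/3 = ⅓)
C = -1/339 (C = 1/(-339) = -1/339 ≈ -0.0029499)
C*(61 + S(1)*J) = -(61 + (⅓)*(-273))/339 = -(61 - 91)/339 = -1/339*(-30) = 10/113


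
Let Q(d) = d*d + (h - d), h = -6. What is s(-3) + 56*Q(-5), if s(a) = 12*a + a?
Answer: 1305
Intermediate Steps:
s(a) = 13*a
Q(d) = -6 + d² - d (Q(d) = d*d + (-6 - d) = d² + (-6 - d) = -6 + d² - d)
s(-3) + 56*Q(-5) = 13*(-3) + 56*(-6 + (-5)² - 1*(-5)) = -39 + 56*(-6 + 25 + 5) = -39 + 56*24 = -39 + 1344 = 1305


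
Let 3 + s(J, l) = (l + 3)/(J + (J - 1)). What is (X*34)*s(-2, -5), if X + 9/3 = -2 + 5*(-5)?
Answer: 2652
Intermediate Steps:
s(J, l) = -3 + (3 + l)/(-1 + 2*J) (s(J, l) = -3 + (l + 3)/(J + (J - 1)) = -3 + (3 + l)/(J + (-1 + J)) = -3 + (3 + l)/(-1 + 2*J))
X = -30 (X = -3 + (-2 + 5*(-5)) = -3 + (-2 - 25) = -3 - 27 = -30)
(X*34)*s(-2, -5) = (-30*34)*((6 - 5 - 6*(-2))/(-1 + 2*(-2))) = -1020*(6 - 5 + 12)/(-1 - 4) = -1020*13/(-5) = -(-204)*13 = -1020*(-13/5) = 2652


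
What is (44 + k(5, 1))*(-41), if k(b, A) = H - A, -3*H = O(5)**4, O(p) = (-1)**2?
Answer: -5248/3 ≈ -1749.3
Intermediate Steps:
O(p) = 1
H = -1/3 (H = -1/3*1**4 = -1/3*1 = -1/3 ≈ -0.33333)
k(b, A) = -1/3 - A
(44 + k(5, 1))*(-41) = (44 + (-1/3 - 1*1))*(-41) = (44 + (-1/3 - 1))*(-41) = (44 - 4/3)*(-41) = (128/3)*(-41) = -5248/3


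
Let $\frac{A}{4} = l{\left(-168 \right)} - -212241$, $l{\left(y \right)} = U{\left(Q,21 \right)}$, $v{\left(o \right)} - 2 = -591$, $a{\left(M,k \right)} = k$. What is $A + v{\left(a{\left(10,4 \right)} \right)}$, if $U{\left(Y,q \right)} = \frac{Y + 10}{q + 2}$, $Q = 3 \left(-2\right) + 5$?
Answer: $\frac{19512661}{23} \approx 8.4838 \cdot 10^{5}$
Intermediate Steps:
$Q = -1$ ($Q = -6 + 5 = -1$)
$U{\left(Y,q \right)} = \frac{10 + Y}{2 + q}$
$v{\left(o \right)} = -589$ ($v{\left(o \right)} = 2 - 591 = -589$)
$l{\left(y \right)} = \frac{9}{23}$ ($l{\left(y \right)} = \frac{10 - 1}{2 + 21} = \frac{1}{23} \cdot 9 = \frac{9}{23}$)
$A = \frac{19526208}{23}$ ($A = 4 \left(\frac{9}{23} - -212241\right) = 4 \left(\frac{9}{23} + 212241\right) = 4 \cdot \frac{4881552}{23} = \frac{19526208}{23} \approx 8.4897 \cdot 10^{5}$)
$A + v{\left(a{\left(10,4 \right)} \right)} = \frac{19526208}{23} - 589 = \frac{19512661}{23}$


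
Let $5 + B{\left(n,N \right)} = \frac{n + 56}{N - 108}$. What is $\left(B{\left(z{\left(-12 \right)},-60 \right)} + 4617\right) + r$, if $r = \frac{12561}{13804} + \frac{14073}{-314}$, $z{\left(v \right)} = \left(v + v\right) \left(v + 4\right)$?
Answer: $\frac{29690689577}{6501684} \approx 4566.6$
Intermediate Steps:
$z{\left(v \right)} = 2 v \left(4 + v\right)$
$B{\left(n,N \right)} = -5 + \frac{56 + n}{-108 + N}$ ($B{\left(n,N \right)} = -5 + \frac{n + 56}{N - 108} = -5 + \frac{56 + n}{-108 + N}$)
$r = - \frac{95159769}{2167228}$ ($r = 12561 \cdot \frac{1}{13804} + 14073 \left(- \frac{1}{314}\right) = \frac{12561}{13804} - \frac{14073}{314} = - \frac{95159769}{2167228} \approx -43.909$)
$\left(B{\left(z{\left(-12 \right)},-60 \right)} + 4617\right) + r = \left(\frac{596 + 2 \left(-12\right) \left(4 - 12\right) - -300}{-108 - 60} + 4617\right) - \frac{95159769}{2167228} = \left(\frac{596 + 2 \left(-12\right) \left(-8\right) + 300}{-168} + 4617\right) - \frac{95159769}{2167228} = \left(- \frac{596 + 192 + 300}{168} + 4617\right) - \frac{95159769}{2167228} = \left(\left(- \frac{1}{168}\right) 1088 + 4617\right) - \frac{95159769}{2167228} = \left(- \frac{136}{21} + 4617\right) - \frac{95159769}{2167228} = \frac{96821}{21} - \frac{95159769}{2167228} = \frac{29690689577}{6501684}$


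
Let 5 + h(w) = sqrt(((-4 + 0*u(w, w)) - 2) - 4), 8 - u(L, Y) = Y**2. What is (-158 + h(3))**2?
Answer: (163 - I*sqrt(10))**2 ≈ 26559.0 - 1030.9*I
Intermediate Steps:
u(L, Y) = 8 - Y**2
h(w) = -5 + I*sqrt(10) (h(w) = -5 + sqrt(((-4 + 0*(8 - w**2)) - 2) - 4) = -5 + sqrt(((-4 + 0) - 2) - 4) = -5 + sqrt((-4 - 2) - 4) = -5 + sqrt(-6 - 4) = -5 + sqrt(-10) = -5 + I*sqrt(10))
(-158 + h(3))**2 = (-158 + (-5 + I*sqrt(10)))**2 = (-163 + I*sqrt(10))**2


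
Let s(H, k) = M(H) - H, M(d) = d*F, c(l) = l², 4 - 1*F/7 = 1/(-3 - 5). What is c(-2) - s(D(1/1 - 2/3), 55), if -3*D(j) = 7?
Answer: 1657/24 ≈ 69.042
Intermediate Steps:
F = 231/8 (F = 28 - 7/(-3 - 5) = 28 - 7/(-8) = 28 - 7*(-⅛) = 28 + 7/8 = 231/8 ≈ 28.875)
M(d) = 231*d/8 (M(d) = d*(231/8) = 231*d/8)
D(j) = -7/3 (D(j) = -⅓*7 = -7/3)
s(H, k) = 223*H/8 (s(H, k) = 231*H/8 - H = 223*H/8)
c(-2) - s(D(1/1 - 2/3), 55) = (-2)² - 223*(-7)/(8*3) = 4 - 1*(-1561/24) = 4 + 1561/24 = 1657/24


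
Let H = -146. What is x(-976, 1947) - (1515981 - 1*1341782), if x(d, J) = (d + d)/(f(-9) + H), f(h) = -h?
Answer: -23863311/137 ≈ -1.7418e+5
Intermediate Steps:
x(d, J) = -2*d/137 (x(d, J) = (d + d)/(-1*(-9) - 146) = (2*d)/(9 - 146) = (2*d)/(-137) = (2*d)*(-1/137) = -2*d/137)
x(-976, 1947) - (1515981 - 1*1341782) = -2/137*(-976) - (1515981 - 1*1341782) = 1952/137 - (1515981 - 1341782) = 1952/137 - 1*174199 = 1952/137 - 174199 = -23863311/137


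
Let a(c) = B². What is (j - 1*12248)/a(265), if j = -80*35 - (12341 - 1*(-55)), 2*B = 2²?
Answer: -6861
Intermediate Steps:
B = 2 (B = (½)*2² = (½)*4 = 2)
a(c) = 4 (a(c) = 2² = 4)
j = -15196 (j = -2800 - (12341 + 55) = -2800 - 1*12396 = -2800 - 12396 = -15196)
(j - 1*12248)/a(265) = (-15196 - 1*12248)/4 = (-15196 - 12248)*(¼) = -27444*¼ = -6861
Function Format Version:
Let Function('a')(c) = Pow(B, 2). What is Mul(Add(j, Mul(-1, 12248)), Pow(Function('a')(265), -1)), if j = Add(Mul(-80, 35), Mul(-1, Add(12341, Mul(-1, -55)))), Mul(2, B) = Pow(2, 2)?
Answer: -6861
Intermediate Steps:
B = 2 (B = Mul(Rational(1, 2), Pow(2, 2)) = Mul(Rational(1, 2), 4) = 2)
Function('a')(c) = 4 (Function('a')(c) = Pow(2, 2) = 4)
j = -15196 (j = Add(-2800, Mul(-1, Add(12341, 55))) = Add(-2800, Mul(-1, 12396)) = Add(-2800, -12396) = -15196)
Mul(Add(j, Mul(-1, 12248)), Pow(Function('a')(265), -1)) = Mul(Add(-15196, Mul(-1, 12248)), Pow(4, -1)) = Mul(Add(-15196, -12248), Rational(1, 4)) = Mul(-27444, Rational(1, 4)) = -6861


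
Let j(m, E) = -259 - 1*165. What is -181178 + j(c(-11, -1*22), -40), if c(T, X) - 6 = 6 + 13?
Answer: -181602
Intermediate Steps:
c(T, X) = 25 (c(T, X) = 6 + (6 + 13) = 6 + 19 = 25)
j(m, E) = -424 (j(m, E) = -259 - 165 = -424)
-181178 + j(c(-11, -1*22), -40) = -181178 - 424 = -181602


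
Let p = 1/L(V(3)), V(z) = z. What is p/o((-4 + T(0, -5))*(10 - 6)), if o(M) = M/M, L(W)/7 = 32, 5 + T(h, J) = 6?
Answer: 1/224 ≈ 0.0044643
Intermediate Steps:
T(h, J) = 1 (T(h, J) = -5 + 6 = 1)
L(W) = 224 (L(W) = 7*32 = 224)
p = 1/224 ≈ 0.0044643
o(M) = 1
p/o((-4 + T(0, -5))*(10 - 6)) = (1/224)/1 = (1/224)*1 = 1/224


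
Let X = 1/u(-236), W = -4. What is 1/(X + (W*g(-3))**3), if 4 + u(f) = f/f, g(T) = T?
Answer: 3/5183 ≈ 0.00057882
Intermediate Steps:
u(f) = -3 (u(f) = -4 + f/f = -4 + 1 = -3)
X = -1/3 (X = 1/(-3) = -1/3 ≈ -0.33333)
1/(X + (W*g(-3))**3) = 1/(-1/3 + (-4*(-3))**3) = 1/(-1/3 + 12**3) = 1/(-1/3 + 1728) = 1/(5183/3) = 3/5183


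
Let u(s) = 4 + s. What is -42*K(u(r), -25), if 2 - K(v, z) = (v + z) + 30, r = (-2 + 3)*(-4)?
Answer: 126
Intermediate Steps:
r = -4 (r = 1*(-4) = -4)
K(v, z) = -28 - v - z (K(v, z) = 2 - ((v + z) + 30) = 2 - (30 + v + z) = 2 + (-30 - v - z) = -28 - v - z)
-42*K(u(r), -25) = -42*(-28 - (4 - 4) - 1*(-25)) = -42*(-28 - 1*0 + 25) = -42*(-28 + 0 + 25) = -42*(-3) = 126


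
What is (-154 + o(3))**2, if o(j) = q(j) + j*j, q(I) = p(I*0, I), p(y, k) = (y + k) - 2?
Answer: 20736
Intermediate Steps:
p(y, k) = -2 + k + y (p(y, k) = (k + y) - 2 = -2 + k + y)
q(I) = -2 + I (q(I) = -2 + I + I*0 = -2 + I + 0 = -2 + I)
o(j) = -2 + j + j**2 (o(j) = (-2 + j) + j*j = (-2 + j) + j**2 = -2 + j + j**2)
(-154 + o(3))**2 = (-154 + (-2 + 3 + 3**2))**2 = (-154 + (-2 + 3 + 9))**2 = (-154 + 10)**2 = (-144)**2 = 20736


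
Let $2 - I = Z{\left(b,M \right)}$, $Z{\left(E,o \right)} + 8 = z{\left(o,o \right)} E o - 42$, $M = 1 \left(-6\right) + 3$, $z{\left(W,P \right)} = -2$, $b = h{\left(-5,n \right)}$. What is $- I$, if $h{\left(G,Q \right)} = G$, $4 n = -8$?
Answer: $-82$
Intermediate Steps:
$n = -2$ ($n = \frac{1}{4} \left(-8\right) = -2$)
$b = -5$
$M = -3$ ($M = -6 + 3 = -3$)
$Z{\left(E,o \right)} = -50 - 2 E o$ ($Z{\left(E,o \right)} = -8 + \left(- 2 E o - 42\right) = -8 - \left(42 + 2 E o\right) = -50 - 2 E o$)
$I = 82$ ($I = 2 - \left(-50 - \left(-10\right) \left(-3\right)\right) = 2 - \left(-50 - 30\right) = 2 - -80 = 2 + 80 = 82$)
$- I = \left(-1\right) 82 = -82$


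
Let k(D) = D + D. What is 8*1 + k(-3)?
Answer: 2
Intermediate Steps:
k(D) = 2*D
8*1 + k(-3) = 8*1 + 2*(-3) = 8 - 6 = 2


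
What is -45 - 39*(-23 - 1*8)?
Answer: 1164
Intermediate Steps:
-45 - 39*(-23 - 1*8) = -45 - 39*(-23 - 8) = -45 - 39*(-31) = -45 + 1209 = 1164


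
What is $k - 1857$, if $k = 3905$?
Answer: $2048$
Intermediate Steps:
$k - 1857 = 3905 - 1857 = 2048$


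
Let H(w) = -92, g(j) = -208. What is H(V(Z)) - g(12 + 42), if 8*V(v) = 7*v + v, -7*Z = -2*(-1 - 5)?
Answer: 116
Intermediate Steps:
Z = -12/7 (Z = -(-2)*(-1 - 5)/7 = -(-2)*(-6)/7 = -1/7*12 = -12/7 ≈ -1.7143)
V(v) = v (V(v) = (7*v + v)/8 = (8*v)/8 = v)
H(V(Z)) - g(12 + 42) = -92 - 1*(-208) = -92 + 208 = 116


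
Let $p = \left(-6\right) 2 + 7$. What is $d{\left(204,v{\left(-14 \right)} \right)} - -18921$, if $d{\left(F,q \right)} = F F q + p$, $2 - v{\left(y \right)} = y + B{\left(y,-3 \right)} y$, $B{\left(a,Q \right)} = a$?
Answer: $-7471964$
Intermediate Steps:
$p = -5$ ($p = -12 + 7 = -5$)
$v{\left(y \right)} = 2 - y - y^{2}$ ($v{\left(y \right)} = 2 - \left(y + y y\right) = 2 - \left(y + y^{2}\right) = 2 - y - y^{2}$)
$d{\left(F,q \right)} = -5 + q F^{2}$ ($d{\left(F,q \right)} = F F q - 5 = F^{2} q - 5 = q F^{2} - 5 = -5 + q F^{2}$)
$d{\left(204,v{\left(-14 \right)} \right)} - -18921 = \left(-5 + \left(2 - -14 - \left(-14\right)^{2}\right) 204^{2}\right) - -18921 = \left(-5 + \left(2 + 14 - 196\right) 41616\right) + 18921 = \left(-5 - 7490880\right) + 18921 = -7490885 + 18921 = -7471964$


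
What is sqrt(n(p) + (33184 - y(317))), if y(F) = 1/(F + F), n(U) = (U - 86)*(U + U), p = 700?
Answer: sqrt(358859884870)/634 ≈ 944.87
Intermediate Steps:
n(U) = 2*U*(-86 + U) (n(U) = (-86 + U)*(2*U) = 2*U*(-86 + U))
y(F) = 1/(2*F)
sqrt(n(p) + (33184 - y(317))) = sqrt(2*700*(-86 + 700) + (33184 - 1/(2*317))) = sqrt(2*700*614 + (33184 - 1/(2*317))) = sqrt(859600 + (33184 - 1*1/634)) = sqrt(859600 + (33184 - 1/634)) = sqrt(859600 + 21038655/634) = sqrt(566025055/634) = sqrt(358859884870)/634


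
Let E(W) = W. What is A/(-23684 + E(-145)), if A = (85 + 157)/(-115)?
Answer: 242/2740335 ≈ 8.8310e-5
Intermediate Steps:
A = -242/115 (A = -1/115*242 = -242/115 ≈ -2.1043)
A/(-23684 + E(-145)) = -242/(115*(-23684 - 145)) = -242/115/(-23829) = -242/115*(-1/23829) = 242/2740335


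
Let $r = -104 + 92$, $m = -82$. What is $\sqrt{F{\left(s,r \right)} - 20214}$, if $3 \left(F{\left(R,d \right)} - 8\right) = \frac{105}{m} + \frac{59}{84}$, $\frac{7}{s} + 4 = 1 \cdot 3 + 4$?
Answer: $\frac{i \sqrt{59917099921}}{1722} \approx 142.15 i$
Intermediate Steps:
$s = \frac{7}{3}$ ($s = \frac{7}{-4 + \left(1 \cdot 3 + 4\right)} = \frac{7}{-4 + \left(3 + 4\right)} = \frac{7}{-4 + 7} = \frac{7}{3} \approx 2.3333$)
$r = -12$
$F{\left(R,d \right)} = \frac{80665}{10332}$ ($F{\left(R,d \right)} = 8 + \frac{\frac{105}{-82} + \frac{59}{84}}{3} = 8 + \frac{105 \left(- \frac{1}{82}\right) + 59 \cdot \frac{1}{84}}{3} = 8 + \frac{- \frac{105}{82} + \frac{59}{84}}{3} = 8 + \frac{1}{3} \left(- \frac{1991}{3444}\right) = 8 - \frac{1991}{10332} = \frac{80665}{10332}$)
$\sqrt{F{\left(s,r \right)} - 20214} = \sqrt{\frac{80665}{10332} - 20214} = \sqrt{- \frac{208770383}{10332}} = \frac{i \sqrt{59917099921}}{1722}$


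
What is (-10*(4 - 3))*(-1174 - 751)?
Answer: 19250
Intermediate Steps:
(-10*(4 - 3))*(-1174 - 751) = -10*1*(-1925) = -10*(-1925) = 19250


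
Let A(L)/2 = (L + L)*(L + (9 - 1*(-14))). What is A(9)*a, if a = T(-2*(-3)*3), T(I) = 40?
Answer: 46080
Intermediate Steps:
A(L) = 4*L*(23 + L) (A(L) = 2*((L + L)*(L + (9 - 1*(-14)))) = 2*((2*L)*(L + (9 + 14))) = 2*((2*L)*(L + 23)) = 2*((2*L)*(23 + L)) = 2*(2*L*(23 + L)) = 4*L*(23 + L))
a = 40
A(9)*a = (4*9*(23 + 9))*40 = (4*9*32)*40 = 1152*40 = 46080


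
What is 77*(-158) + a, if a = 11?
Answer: -12155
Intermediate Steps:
77*(-158) + a = 77*(-158) + 11 = -12166 + 11 = -12155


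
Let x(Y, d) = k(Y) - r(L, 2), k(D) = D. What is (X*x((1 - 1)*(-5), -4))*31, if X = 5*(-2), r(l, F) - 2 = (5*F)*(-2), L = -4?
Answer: -5580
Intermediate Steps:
r(l, F) = 2 - 10*F (r(l, F) = 2 + (5*F)*(-2) = 2 - 10*F)
x(Y, d) = 18 + Y (x(Y, d) = Y - (2 - 10*2) = Y - (2 - 20) = Y - 1*(-18) = Y + 18 = 18 + Y)
X = -10
(X*x((1 - 1)*(-5), -4))*31 = -10*(18 + (1 - 1)*(-5))*31 = -10*(18 + 0*(-5))*31 = -10*(18 + 0)*31 = -10*18*31 = -180*31 = -5580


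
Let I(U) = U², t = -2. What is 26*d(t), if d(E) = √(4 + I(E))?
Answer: 52*√2 ≈ 73.539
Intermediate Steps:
d(E) = √(4 + E²)
26*d(t) = 26*√(4 + (-2)²) = 26*√(4 + 4) = 26*√8 = 26*(2*√2) = 52*√2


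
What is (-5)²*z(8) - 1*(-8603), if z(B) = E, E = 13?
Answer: 8928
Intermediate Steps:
z(B) = 13
(-5)²*z(8) - 1*(-8603) = (-5)²*13 - 1*(-8603) = 25*13 + 8603 = 325 + 8603 = 8928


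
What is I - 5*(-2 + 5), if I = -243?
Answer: -258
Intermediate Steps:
I - 5*(-2 + 5) = -243 - 5*(-2 + 5) = -243 - 5*3 = -243 - 15 = -258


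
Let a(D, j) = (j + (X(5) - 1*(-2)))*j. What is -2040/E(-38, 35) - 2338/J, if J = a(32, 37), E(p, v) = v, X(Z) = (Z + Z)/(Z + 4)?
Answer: -5596950/93499 ≈ -59.861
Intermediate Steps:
X(Z) = 2*Z/(4 + Z) (X(Z) = (2*Z)/(4 + Z) = 2*Z/(4 + Z))
a(D, j) = j*(28/9 + j) (a(D, j) = (j + (2*5/(4 + 5) - 1*(-2)))*j = (j + (2*5/9 + 2))*j = (j + (2*5*(⅑) + 2))*j = (j + (10/9 + 2))*j = (j + 28/9)*j = (28/9 + j)*j = j*(28/9 + j))
J = 13357/9 (J = (⅑)*37*(28 + 9*37) = (⅑)*37*(28 + 333) = (⅑)*37*361 = 13357/9 ≈ 1484.1)
-2040/E(-38, 35) - 2338/J = -2040/35 - 2338/13357/9 = -2040*1/35 - 2338*9/13357 = -408/7 - 21042/13357 = -5596950/93499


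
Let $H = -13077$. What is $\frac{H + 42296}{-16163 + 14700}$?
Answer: $- \frac{29219}{1463} \approx -19.972$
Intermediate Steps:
$\frac{H + 42296}{-16163 + 14700} = \frac{-13077 + 42296}{-16163 + 14700} = \frac{29219}{-1463} = 29219 \left(- \frac{1}{1463}\right) = - \frac{29219}{1463}$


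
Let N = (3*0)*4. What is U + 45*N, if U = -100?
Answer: -100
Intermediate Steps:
N = 0 (N = 0*4 = 0)
U + 45*N = -100 + 45*0 = -100 + 0 = -100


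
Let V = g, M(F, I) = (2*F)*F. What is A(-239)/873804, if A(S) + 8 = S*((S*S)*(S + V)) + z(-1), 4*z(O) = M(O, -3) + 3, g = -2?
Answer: 13160449889/3495216 ≈ 3765.3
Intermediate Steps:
M(F, I) = 2*F**2
V = -2
z(O) = 3/4 + O**2/2 (z(O) = (2*O**2 + 3)/4 = (3 + 2*O**2)/4 = 3/4 + O**2/2)
A(S) = -27/4 + S**3*(-2 + S) (A(S) = -8 + (S*((S*S)*(S - 2)) + (3/4 + (1/2)*(-1)**2)) = -8 + (S*(S**2*(-2 + S)) + (3/4 + (1/2)*1)) = -8 + (S**3*(-2 + S) + (3/4 + 1/2)) = -8 + (S**3*(-2 + S) + 5/4) = -8 + (5/4 + S**3*(-2 + S)) = -27/4 + S**3*(-2 + S))
A(-239)/873804 = (-27/4 + (-239)**4 - 2*(-239)**3)/873804 = (-27/4 + 3262808641 - 2*(-13651919))*(1/873804) = (-27/4 + 3262808641 + 27303838)*(1/873804) = (13160449889/4)*(1/873804) = 13160449889/3495216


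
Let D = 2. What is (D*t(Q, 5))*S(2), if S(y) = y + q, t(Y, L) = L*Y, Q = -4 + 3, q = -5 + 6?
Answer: -30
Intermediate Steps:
q = 1
Q = -1
S(y) = 1 + y (S(y) = y + 1 = 1 + y)
(D*t(Q, 5))*S(2) = (2*(5*(-1)))*(1 + 2) = (2*(-5))*3 = -10*3 = -30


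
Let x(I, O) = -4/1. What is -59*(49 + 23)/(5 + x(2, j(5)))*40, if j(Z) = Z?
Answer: -169920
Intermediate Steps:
x(I, O) = -4 (x(I, O) = -4*1 = -4)
-59*(49 + 23)/(5 + x(2, j(5)))*40 = -59*(49 + 23)/(5 - 4)*40 = -4248/1*40 = -4248*40 = -169920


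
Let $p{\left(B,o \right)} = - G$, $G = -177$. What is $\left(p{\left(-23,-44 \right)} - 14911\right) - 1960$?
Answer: $-16694$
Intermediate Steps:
$p{\left(B,o \right)} = 177$ ($p{\left(B,o \right)} = \left(-1\right) \left(-177\right) = 177$)
$\left(p{\left(-23,-44 \right)} - 14911\right) - 1960 = \left(177 - 14911\right) - 1960 = -14734 - 1960 = -16694$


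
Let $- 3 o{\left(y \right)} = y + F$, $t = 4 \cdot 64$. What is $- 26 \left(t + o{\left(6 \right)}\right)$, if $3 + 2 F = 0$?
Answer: $-6617$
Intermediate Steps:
$F = - \frac{3}{2}$ ($F = - \frac{3}{2} + \frac{1}{2} \cdot 0 = - \frac{3}{2} + 0 = - \frac{3}{2} \approx -1.5$)
$t = 256$
$o{\left(y \right)} = \frac{1}{2} - \frac{y}{3}$ ($o{\left(y \right)} = - \frac{y - \frac{3}{2}}{3} = - \frac{- \frac{3}{2} + y}{3} = \frac{1}{2} - \frac{y}{3}$)
$- 26 \left(t + o{\left(6 \right)}\right) = - 26 \left(256 + \left(\frac{1}{2} - 2\right)\right) = - 26 \left(256 - \frac{3}{2}\right) = \left(-26\right) \frac{509}{2} = -6617$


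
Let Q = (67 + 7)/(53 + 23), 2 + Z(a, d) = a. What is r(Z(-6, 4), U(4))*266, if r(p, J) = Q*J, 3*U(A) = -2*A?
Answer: -2072/3 ≈ -690.67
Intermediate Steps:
Z(a, d) = -2 + a
Q = 37/38 (Q = 74/76 = 74*(1/76) = 37/38 ≈ 0.97368)
U(A) = -2*A/3 (U(A) = (-2*A)/3 = -2*A/3)
r(p, J) = 37*J/38
r(Z(-6, 4), U(4))*266 = (37*(-2/3*4)/38)*266 = ((37/38)*(-8/3))*266 = -148/57*266 = -2072/3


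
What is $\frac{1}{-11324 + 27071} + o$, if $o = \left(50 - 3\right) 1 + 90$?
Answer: $\frac{2157340}{15747} \approx 137.0$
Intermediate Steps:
$o = 137$ ($o = \left(50 - 3\right) 1 + 90 = 47 \cdot 1 + 90 = 47 + 90 = 137$)
$\frac{1}{-11324 + 27071} + o = \frac{1}{-11324 + 27071} + 137 = \frac{1}{15747} + 137 = \frac{2157340}{15747}$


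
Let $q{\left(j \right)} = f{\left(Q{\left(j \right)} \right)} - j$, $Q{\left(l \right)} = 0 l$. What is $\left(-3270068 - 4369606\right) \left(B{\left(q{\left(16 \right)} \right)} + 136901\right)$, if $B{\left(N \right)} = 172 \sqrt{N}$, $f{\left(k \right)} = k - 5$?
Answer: $-1045879010274 - 1314023928 i \sqrt{21} \approx -1.0459 \cdot 10^{12} - 6.0216 \cdot 10^{9} i$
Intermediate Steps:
$Q{\left(l \right)} = 0$
$f{\left(k \right)} = -5 + k$ ($f{\left(k \right)} = k - 5 = -5 + k$)
$q{\left(j \right)} = -5 - j$ ($q{\left(j \right)} = \left(-5 + 0\right) - j = -5 - j$)
$\left(-3270068 - 4369606\right) \left(B{\left(q{\left(16 \right)} \right)} + 136901\right) = \left(-3270068 - 4369606\right) \left(172 \sqrt{-5 - 16} + 136901\right) = - 7639674 \left(172 \sqrt{-5 - 16} + 136901\right) = - 7639674 \left(172 \sqrt{-21} + 136901\right) = - 7639674 \left(172 i \sqrt{21} + 136901\right) = - 7639674 \left(136901 + 172 i \sqrt{21}\right) = -1045879010274 - 1314023928 i \sqrt{21}$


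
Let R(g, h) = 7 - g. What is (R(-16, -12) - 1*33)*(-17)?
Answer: 170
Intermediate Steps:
(R(-16, -12) - 1*33)*(-17) = ((7 - 1*(-16)) - 1*33)*(-17) = ((7 + 16) - 33)*(-17) = (23 - 33)*(-17) = -10*(-17) = 170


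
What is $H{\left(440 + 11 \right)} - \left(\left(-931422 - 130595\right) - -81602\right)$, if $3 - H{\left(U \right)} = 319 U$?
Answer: $836549$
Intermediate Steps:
$H{\left(U \right)} = 3 - 319 U$
$H{\left(440 + 11 \right)} - \left(\left(-931422 - 130595\right) - -81602\right) = \left(3 - 319 \left(440 + 11\right)\right) - \left(\left(-931422 - 130595\right) - -81602\right) = \left(3 - 143869\right) - \left(-1062017 + 81602\right) = \left(3 - 143869\right) - -980415 = -143866 + 980415 = 836549$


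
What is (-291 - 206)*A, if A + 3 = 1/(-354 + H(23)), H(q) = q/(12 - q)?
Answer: 5845714/3917 ≈ 1492.4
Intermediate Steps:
A = -11762/3917 (A = -3 + 1/(-354 - 1*23/(-12 + 23)) = -3 + 1/(-354 - 1*23/11) = -3 + 1/(-354 - 1*23*1/11) = -3 + 1/(-354 - 23/11) = -3 + 1/(-3917/11) = -3 - 11/3917 = -11762/3917 ≈ -3.0028)
(-291 - 206)*A = (-291 - 206)*(-11762/3917) = -497*(-11762/3917) = 5845714/3917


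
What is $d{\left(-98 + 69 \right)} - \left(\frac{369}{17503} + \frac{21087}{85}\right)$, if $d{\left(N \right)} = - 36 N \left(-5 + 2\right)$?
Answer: $- \frac{5028765786}{1487755} \approx -3380.1$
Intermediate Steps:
$d{\left(N \right)} = 108 N$ ($d{\left(N \right)} = - 36 N \left(-3\right) = - 36 \left(- 3 N\right) = 108 N$)
$d{\left(-98 + 69 \right)} - \left(\frac{369}{17503} + \frac{21087}{85}\right) = 108 \left(-98 + 69\right) - \left(\frac{369}{17503} + \frac{21087}{85}\right) = 108 \left(-29\right) - \left(369 \cdot \frac{1}{17503} + 21087 \cdot \frac{1}{85}\right) = -3132 - \left(\frac{369}{17503} + \frac{21087}{85}\right) = -3132 - \frac{369117126}{1487755} = - \frac{5028765786}{1487755}$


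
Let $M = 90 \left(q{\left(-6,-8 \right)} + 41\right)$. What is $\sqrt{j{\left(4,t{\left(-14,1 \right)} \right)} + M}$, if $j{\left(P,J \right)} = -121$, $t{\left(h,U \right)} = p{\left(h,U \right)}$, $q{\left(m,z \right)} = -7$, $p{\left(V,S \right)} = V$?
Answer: $\sqrt{2939} \approx 54.213$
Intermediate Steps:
$t{\left(h,U \right)} = h$
$M = 3060$ ($M = 90 \left(-7 + 41\right) = 90 \cdot 34 = 3060$)
$\sqrt{j{\left(4,t{\left(-14,1 \right)} \right)} + M} = \sqrt{-121 + 3060} = \sqrt{2939}$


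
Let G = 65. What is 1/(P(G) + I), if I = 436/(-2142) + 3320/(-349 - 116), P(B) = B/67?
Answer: -2224467/14176937 ≈ -0.15691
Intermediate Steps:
P(B) = B/67 (P(B) = B*(1/67) = B/67)
I = -243806/33201 (I = 436*(-1/2142) + 3320/(-465) = -218/1071 + 3320*(-1/465) = -218/1071 - 664/93 = -243806/33201 ≈ -7.3433)
1/(P(G) + I) = 1/((1/67)*65 - 243806/33201) = 1/(65/67 - 243806/33201) = 1/(-14176937/2224467) = -2224467/14176937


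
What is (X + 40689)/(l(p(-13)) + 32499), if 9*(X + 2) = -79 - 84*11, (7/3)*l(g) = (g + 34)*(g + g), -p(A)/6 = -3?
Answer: 2556260/2097981 ≈ 1.2184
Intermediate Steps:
p(A) = 18 (p(A) = -6*(-3) = 18)
l(g) = 6*g*(34 + g)/7 (l(g) = 3*((g + 34)*(g + g))/7 = 3*((34 + g)*(2*g))/7 = 3*(2*g*(34 + g))/7 = 6*g*(34 + g)/7)
X = -1021/9 (X = -2 + (-79 - 84*11)/9 = -2 + (-79 - 924)/9 = -2 + (⅑)*(-1003) = -2 - 1003/9 = -1021/9 ≈ -113.44)
(X + 40689)/(l(p(-13)) + 32499) = (-1021/9 + 40689)/((6/7)*18*(34 + 18) + 32499) = 365180/(9*((6/7)*18*52 + 32499)) = 365180/(9*(5616/7 + 32499)) = 365180/(9*(233109/7)) = (365180/9)*(7/233109) = 2556260/2097981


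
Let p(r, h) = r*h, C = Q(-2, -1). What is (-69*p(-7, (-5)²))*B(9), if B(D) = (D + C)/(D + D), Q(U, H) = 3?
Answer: 8050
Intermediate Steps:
C = 3
B(D) = (3 + D)/(2*D) (B(D) = (D + 3)/(D + D) = (3 + D)/((2*D)) = (3 + D)*(1/(2*D)) = (3 + D)/(2*D))
p(r, h) = h*r
(-69*p(-7, (-5)²))*B(9) = (-69*(-5)²*(-7))*((½)*(3 + 9)/9) = (-1725*(-7))*((½)*(⅑)*12) = -69*(-175)*(⅔) = 12075*(⅔) = 8050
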